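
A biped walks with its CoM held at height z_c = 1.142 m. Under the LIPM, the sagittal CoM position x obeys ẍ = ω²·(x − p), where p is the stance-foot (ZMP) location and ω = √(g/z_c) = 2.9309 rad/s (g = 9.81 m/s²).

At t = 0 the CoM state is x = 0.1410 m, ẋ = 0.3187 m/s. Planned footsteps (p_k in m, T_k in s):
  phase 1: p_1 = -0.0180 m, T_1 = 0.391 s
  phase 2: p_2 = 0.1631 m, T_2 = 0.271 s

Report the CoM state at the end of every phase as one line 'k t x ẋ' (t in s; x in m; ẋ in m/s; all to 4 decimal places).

1 0.3910 0.4111 1.2108
2 0.6620 0.8572 2.2531

phase 1: p=-0.0180, T=0.391, ωT=1.145982, cosh=1.731720, sinh=1.413808; start (x,ẋ)=(0.141000, 0.318700) → end (x,ẋ)=(0.411078, 1.210752)
phase 2: p=0.1631, T=0.271, ωT=0.794274, cosh=1.332371, sinh=0.880462; start (x,ẋ)=(0.411078, 1.210752) → end (x,ẋ)=(0.857217, 2.253091)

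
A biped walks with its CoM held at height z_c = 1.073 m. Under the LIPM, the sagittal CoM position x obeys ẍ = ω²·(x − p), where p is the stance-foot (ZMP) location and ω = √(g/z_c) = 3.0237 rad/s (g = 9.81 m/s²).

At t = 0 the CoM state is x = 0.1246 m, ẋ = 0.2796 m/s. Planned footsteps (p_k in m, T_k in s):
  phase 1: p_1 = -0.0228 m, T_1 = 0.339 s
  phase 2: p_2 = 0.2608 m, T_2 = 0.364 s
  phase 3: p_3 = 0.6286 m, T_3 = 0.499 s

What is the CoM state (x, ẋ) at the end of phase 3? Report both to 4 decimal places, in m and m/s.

phase 1: p=-0.0228, T=0.339, ωT=1.025034, cosh=1.572988, sinh=1.214203; start (x,ẋ)=(0.124600, 0.279600) → end (x,ẋ)=(0.321335, 0.980970)
phase 2: p=0.2608, T=0.364, ωT=1.100627, cosh=1.669356, sinh=1.336694; start (x,ẋ)=(0.321335, 0.980970) → end (x,ẋ)=(0.795514, 1.882256)
phase 3: p=0.6286, T=0.499, ωT=1.508826, cosh=2.371295, sinh=2.150126; start (x,ẋ)=(0.795514, 1.882256) → end (x,ẋ)=(2.362858, 5.548550)

x = 2.3629, ẋ = 5.5486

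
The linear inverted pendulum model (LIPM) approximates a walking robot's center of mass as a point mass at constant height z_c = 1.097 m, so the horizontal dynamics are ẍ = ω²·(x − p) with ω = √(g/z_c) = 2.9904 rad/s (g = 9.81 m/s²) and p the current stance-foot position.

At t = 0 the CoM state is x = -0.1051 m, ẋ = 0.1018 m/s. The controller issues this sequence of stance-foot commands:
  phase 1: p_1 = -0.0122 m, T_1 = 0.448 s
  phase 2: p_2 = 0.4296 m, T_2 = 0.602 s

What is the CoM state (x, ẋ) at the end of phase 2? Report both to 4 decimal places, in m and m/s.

phase 1: p=-0.0122, T=0.448, ωT=1.339699, cosh=2.039910, sinh=1.777985; start (x,ẋ)=(-0.105100, 0.101800) → end (x,ẋ)=(-0.141181, -0.286276)
phase 2: p=0.4296, T=0.602, ωT=1.800221, cosh=3.108123, sinh=2.942860; start (x,ẋ)=(-0.141181, -0.286276) → end (x,ẋ)=(-1.626182, -5.912842)

x = -1.6262, ẋ = -5.9128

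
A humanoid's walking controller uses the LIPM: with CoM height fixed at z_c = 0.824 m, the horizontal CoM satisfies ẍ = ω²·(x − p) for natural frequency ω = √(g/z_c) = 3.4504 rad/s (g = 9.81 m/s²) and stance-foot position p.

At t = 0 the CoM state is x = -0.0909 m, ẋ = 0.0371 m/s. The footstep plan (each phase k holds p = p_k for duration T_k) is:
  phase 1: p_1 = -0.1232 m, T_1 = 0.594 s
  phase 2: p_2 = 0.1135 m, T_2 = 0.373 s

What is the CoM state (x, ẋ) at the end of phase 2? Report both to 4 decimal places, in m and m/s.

x = 0.2579, ẋ = 0.7211

phase 1: p=-0.1232, T=0.594, ωT=2.049538, cosh=3.946552, sinh=3.817758; start (x,ẋ)=(-0.090900, 0.037100) → end (x,ẋ)=(0.045324, 0.571898)
phase 2: p=0.1135, T=0.373, ωT=1.286999, cosh=1.949000, sinh=1.672902; start (x,ẋ)=(0.045324, 0.571898) → end (x,ẋ)=(0.257905, 0.721103)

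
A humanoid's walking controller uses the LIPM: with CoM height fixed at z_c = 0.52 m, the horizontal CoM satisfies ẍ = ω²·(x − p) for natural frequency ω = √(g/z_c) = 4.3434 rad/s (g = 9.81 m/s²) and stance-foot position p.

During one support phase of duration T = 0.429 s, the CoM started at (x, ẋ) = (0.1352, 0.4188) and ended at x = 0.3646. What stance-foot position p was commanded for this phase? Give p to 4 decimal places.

ωT = 4.3434·0.429 = 1.863319; cosh(ωT) = 3.300123, sinh(ωT) = 3.144967
x(T) = p + (x₀−p)·cosh(ωT) + (ẋ₀/ω)·sinh(ωT) ⇒ p·(1 − cosh) = x(T) − x₀·cosh − (ẋ₀/ω)·sinh
numerator   = 0.3646 − (0.1352)·3.300123 − (0.4188/4.3434)·3.144967 = -0.384821
denominator = 1 − 3.300123 = -2.300123
p = -0.384821 / -2.300123 = 0.1673

p = 0.1673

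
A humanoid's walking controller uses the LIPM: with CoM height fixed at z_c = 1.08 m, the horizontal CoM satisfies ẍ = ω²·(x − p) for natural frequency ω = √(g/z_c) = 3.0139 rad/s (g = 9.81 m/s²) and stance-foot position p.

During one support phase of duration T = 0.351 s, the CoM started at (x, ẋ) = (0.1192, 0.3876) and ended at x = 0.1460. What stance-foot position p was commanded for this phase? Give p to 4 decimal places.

p = 0.3409

ωT = 3.0139·0.351 = 1.057879; cosh(ωT) = 1.613723, sinh(ωT) = 1.266532
x(T) = p + (x₀−p)·cosh(ωT) + (ẋ₀/ω)·sinh(ωT) ⇒ p·(1 − cosh) = x(T) − x₀·cosh − (ẋ₀/ω)·sinh
numerator   = 0.1460 − (0.1192)·1.613723 − (0.3876/3.0139)·1.266532 = -0.209237
denominator = 1 − 1.613723 = -0.613723
p = -0.209237 / -0.613723 = 0.3409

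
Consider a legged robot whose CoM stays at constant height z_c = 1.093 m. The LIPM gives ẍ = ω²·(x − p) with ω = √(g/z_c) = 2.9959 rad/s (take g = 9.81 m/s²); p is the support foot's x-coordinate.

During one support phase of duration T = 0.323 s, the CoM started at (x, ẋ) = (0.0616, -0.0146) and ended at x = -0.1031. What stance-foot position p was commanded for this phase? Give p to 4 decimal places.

p = 0.3763

ωT = 2.9959·0.323 = 0.967676; cosh(ωT) = 1.505893, sinh(ωT) = 1.125928
x(T) = p + (x₀−p)·cosh(ωT) + (ẋ₀/ω)·sinh(ωT) ⇒ p·(1 − cosh) = x(T) − x₀·cosh − (ẋ₀/ω)·sinh
numerator   = -0.1031 − (0.0616)·1.505893 − (-0.0146/2.9959)·1.125928 = -0.190376
denominator = 1 − 1.505893 = -0.505893
p = -0.190376 / -0.505893 = 0.3763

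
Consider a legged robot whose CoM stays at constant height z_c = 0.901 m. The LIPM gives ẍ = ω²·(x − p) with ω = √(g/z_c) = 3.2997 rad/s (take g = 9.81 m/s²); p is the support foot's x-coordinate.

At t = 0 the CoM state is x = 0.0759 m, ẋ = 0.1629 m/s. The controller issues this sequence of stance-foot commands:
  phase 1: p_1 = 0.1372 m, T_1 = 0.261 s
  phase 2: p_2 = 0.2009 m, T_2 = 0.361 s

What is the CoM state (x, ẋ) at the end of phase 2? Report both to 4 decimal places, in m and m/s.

x = 0.0328, ẋ = -0.4438

phase 1: p=0.1372, T=0.261, ωT=0.861222, cosh=1.394347, sinh=0.971702; start (x,ẋ)=(0.075900, 0.162900) → end (x,ẋ)=(0.099698, 0.030591)
phase 2: p=0.2009, T=0.361, ωT=1.191192, cosh=1.797430, sinh=1.493571; start (x,ẋ)=(0.099698, 0.030591) → end (x,ẋ)=(0.032843, -0.443773)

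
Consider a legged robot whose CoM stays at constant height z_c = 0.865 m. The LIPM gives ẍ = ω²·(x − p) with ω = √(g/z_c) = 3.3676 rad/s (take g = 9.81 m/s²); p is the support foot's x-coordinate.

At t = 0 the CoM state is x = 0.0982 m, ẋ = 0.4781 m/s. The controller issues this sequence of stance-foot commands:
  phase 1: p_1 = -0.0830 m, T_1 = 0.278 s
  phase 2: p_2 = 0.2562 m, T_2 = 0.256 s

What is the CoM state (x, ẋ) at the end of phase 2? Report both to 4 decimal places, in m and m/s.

phase 1: p=-0.0830, T=0.278, ωT=0.936193, cosh=1.471186, sinh=1.079068; start (x,ẋ)=(0.098200, 0.478100) → end (x,ẋ)=(0.336775, 1.361831)
phase 2: p=0.2562, T=0.256, ωT=0.862106, cosh=1.395207, sinh=0.972935; start (x,ẋ)=(0.336775, 1.361831) → end (x,ẋ)=(0.762066, 2.164035)

x = 0.7621, ẋ = 2.1640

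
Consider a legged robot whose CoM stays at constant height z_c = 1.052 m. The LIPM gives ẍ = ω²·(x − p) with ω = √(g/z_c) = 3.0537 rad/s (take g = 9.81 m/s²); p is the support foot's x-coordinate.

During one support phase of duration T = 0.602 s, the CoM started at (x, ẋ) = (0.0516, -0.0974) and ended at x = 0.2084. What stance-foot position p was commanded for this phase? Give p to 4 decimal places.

ωT = 3.0537·0.602 = 1.838327; cosh(ωT) = 3.222549, sinh(ωT) = 3.063466
x(T) = p + (x₀−p)·cosh(ωT) + (ẋ₀/ω)·sinh(ωT) ⇒ p·(1 − cosh) = x(T) − x₀·cosh − (ẋ₀/ω)·sinh
numerator   = 0.2084 − (0.0516)·3.222549 − (-0.0974/3.0537)·3.063466 = 0.139828
denominator = 1 − 3.222549 = -2.222549
p = 0.139828 / -2.222549 = -0.0629

p = -0.0629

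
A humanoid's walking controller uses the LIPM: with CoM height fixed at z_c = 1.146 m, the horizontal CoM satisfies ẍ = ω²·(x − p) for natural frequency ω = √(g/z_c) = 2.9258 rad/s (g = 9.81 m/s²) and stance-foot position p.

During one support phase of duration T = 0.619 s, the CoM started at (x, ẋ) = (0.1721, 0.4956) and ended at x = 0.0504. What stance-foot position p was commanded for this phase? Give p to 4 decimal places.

ωT = 2.9258·0.619 = 1.811070; cosh(ωT) = 3.140235, sinh(ωT) = 2.976756
x(T) = p + (x₀−p)·cosh(ωT) + (ẋ₀/ω)·sinh(ωT) ⇒ p·(1 − cosh) = x(T) − x₀·cosh − (ẋ₀/ω)·sinh
numerator   = 0.0504 − (0.1721)·3.140235 − (0.4956/2.9258)·2.976756 = -0.994266
denominator = 1 − 3.140235 = -2.140235
p = -0.994266 / -2.140235 = 0.4646

p = 0.4646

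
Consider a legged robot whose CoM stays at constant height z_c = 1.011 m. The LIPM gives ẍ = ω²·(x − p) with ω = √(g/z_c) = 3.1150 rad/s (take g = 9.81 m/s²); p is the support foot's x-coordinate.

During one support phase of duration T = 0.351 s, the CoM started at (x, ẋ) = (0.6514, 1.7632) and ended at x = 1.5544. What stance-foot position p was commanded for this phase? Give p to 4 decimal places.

ωT = 3.1150·0.351 = 1.093365; cosh(ωT) = 1.659693, sinh(ωT) = 1.324606
x(T) = p + (x₀−p)·cosh(ωT) + (ẋ₀/ω)·sinh(ωT) ⇒ p·(1 − cosh) = x(T) − x₀·cosh − (ẋ₀/ω)·sinh
numerator   = 1.5544 − (0.6514)·1.659693 − (1.7632/3.1150)·1.324606 = -0.276498
denominator = 1 − 1.659693 = -0.659693
p = -0.276498 / -0.659693 = 0.4191

p = 0.4191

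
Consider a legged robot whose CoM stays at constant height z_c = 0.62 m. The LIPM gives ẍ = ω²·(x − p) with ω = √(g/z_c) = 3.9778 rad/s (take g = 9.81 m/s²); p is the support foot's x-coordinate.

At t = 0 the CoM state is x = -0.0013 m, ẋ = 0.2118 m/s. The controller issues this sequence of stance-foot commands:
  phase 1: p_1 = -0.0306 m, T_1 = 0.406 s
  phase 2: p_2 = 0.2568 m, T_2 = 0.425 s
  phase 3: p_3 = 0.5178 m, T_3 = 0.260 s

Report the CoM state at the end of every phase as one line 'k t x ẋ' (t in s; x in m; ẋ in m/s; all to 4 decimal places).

1 0.4060 0.1745 0.8349
2 0.8310 0.5759 1.4836
3 1.0910 1.0681 2.6342

phase 1: p=-0.0306, T=0.406, ωT=1.614987, cosh=2.613357, sinh=2.414464; start (x,ẋ)=(-0.001300, 0.211800) → end (x,ẋ)=(0.174531, 0.834914)
phase 2: p=0.2568, T=0.425, ωT=1.690565, cosh=2.803479, sinh=2.619064; start (x,ẋ)=(0.174531, 0.834914) → end (x,ẋ)=(0.575884, 1.483573)
phase 3: p=0.5178, T=0.260, ωT=1.034228, cosh=1.584217, sinh=1.228717; start (x,ẋ)=(0.575884, 1.483573) → end (x,ẋ)=(1.068084, 2.634193)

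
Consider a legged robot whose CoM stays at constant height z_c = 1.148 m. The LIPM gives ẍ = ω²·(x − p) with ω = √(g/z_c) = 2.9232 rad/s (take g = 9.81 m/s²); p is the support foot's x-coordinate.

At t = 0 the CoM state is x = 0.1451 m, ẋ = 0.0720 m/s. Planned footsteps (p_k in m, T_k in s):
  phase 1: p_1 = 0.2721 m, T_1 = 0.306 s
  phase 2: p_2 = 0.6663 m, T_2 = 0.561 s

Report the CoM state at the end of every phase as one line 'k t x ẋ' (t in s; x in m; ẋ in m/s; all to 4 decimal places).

1 0.3060 0.1159 -0.2754
2 0.8670 -1.0393 -4.7272

phase 1: p=0.2721, T=0.306, ωT=0.894499, cosh=1.427461, sinh=1.018649; start (x,ẋ)=(0.145100, 0.072000) → end (x,ẋ)=(0.115902, -0.275393)
phase 2: p=0.6663, T=0.561, ωT=1.639915, cosh=2.674364, sinh=2.480368; start (x,ẋ)=(0.115902, -0.275393) → end (x,ẋ)=(-1.039338, -4.727220)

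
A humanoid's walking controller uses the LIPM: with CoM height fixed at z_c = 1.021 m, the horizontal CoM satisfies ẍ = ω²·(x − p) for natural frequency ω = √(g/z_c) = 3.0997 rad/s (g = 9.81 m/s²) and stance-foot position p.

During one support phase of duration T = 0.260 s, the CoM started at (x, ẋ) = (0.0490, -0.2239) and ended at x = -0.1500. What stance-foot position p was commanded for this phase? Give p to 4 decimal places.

ωT = 3.0997·0.260 = 0.805922; cosh(ωT) = 1.342718, sinh(ωT) = 0.896042
x(T) = p + (x₀−p)·cosh(ωT) + (ẋ₀/ω)·sinh(ωT) ⇒ p·(1 − cosh) = x(T) − x₀·cosh − (ẋ₀/ω)·sinh
numerator   = -0.1500 − (0.0490)·1.342718 − (-0.2239/3.0997)·0.896042 = -0.151070
denominator = 1 − 1.342718 = -0.342718
p = -0.151070 / -0.342718 = 0.4408

p = 0.4408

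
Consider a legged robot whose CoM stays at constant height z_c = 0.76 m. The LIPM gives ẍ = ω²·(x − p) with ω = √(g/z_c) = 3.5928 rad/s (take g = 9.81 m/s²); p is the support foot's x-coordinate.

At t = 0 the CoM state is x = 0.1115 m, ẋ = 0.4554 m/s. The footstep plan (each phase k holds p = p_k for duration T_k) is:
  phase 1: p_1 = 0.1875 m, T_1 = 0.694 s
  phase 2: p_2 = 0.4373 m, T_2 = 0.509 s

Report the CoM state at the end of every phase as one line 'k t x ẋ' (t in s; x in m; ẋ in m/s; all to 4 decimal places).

phase 1: p=0.1875, T=0.694, ωT=2.493403, cosh=6.092511, sinh=6.009882; start (x,ẋ)=(0.111500, 0.455400) → end (x,ẋ)=(0.486243, 1.133514)
phase 2: p=0.4373, T=0.509, ωT=1.828735, cosh=3.193312, sinh=3.032695; start (x,ẋ)=(0.486243, 1.133514) → end (x,ẋ)=(1.550393, 4.152939)

1 0.6940 0.4862 1.1335
2 1.2030 1.5504 4.1529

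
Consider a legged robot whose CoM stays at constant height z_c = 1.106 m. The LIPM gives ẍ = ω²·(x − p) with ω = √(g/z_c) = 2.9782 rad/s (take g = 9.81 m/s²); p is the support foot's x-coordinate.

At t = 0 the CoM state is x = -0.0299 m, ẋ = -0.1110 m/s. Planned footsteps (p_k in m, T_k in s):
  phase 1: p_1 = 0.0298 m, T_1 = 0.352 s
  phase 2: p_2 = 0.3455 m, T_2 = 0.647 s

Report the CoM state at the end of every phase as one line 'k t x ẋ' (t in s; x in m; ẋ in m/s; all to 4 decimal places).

phase 1: p=0.0298, T=0.352, ωT=1.048326, cosh=1.601698, sinh=1.251174; start (x,ẋ)=(-0.029900, -0.111000) → end (x,ẋ)=(-0.112454, -0.400245)
phase 2: p=0.3455, T=0.647, ωT=1.926895, cosh=3.506877, sinh=3.361277; start (x,ẋ)=(-0.112454, -0.400245) → end (x,ẋ)=(-1.712215, -5.987983)

1 0.3520 -0.1125 -0.4002
2 0.9990 -1.7122 -5.9880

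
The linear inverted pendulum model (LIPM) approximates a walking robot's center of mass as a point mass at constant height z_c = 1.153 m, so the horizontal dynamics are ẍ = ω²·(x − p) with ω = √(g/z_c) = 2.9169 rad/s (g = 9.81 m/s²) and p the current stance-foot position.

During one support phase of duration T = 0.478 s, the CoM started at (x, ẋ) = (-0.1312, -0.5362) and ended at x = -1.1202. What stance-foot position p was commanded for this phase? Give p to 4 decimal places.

p = 0.4312

ωT = 2.9169·0.478 = 1.394278; cosh(ωT) = 2.140038, sinh(ωT) = 1.892026
x(T) = p + (x₀−p)·cosh(ωT) + (ẋ₀/ω)·sinh(ωT) ⇒ p·(1 − cosh) = x(T) − x₀·cosh − (ẋ₀/ω)·sinh
numerator   = -1.1202 − (-0.1312)·2.140038 − (-0.5362/2.9169)·1.892026 = -0.491625
denominator = 1 − 2.140038 = -1.140038
p = -0.491625 / -1.140038 = 0.4312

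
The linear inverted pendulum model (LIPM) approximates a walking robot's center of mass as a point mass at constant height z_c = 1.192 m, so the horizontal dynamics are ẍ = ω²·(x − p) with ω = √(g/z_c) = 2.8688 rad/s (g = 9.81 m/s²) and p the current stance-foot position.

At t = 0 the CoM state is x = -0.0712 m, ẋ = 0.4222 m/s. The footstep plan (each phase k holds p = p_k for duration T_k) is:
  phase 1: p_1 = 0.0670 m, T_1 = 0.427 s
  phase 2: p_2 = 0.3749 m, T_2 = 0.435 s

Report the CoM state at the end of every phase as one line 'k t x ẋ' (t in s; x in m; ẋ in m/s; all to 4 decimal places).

1 0.4270 0.0404 0.1640
2 0.8620 -0.1644 -1.2245

phase 1: p=0.0670, T=0.427, ωT=1.224978, cosh=1.848927, sinh=1.555163; start (x,ẋ)=(-0.071200, 0.422200) → end (x,ẋ)=(0.040351, 0.164044)
phase 2: p=0.3749, T=0.435, ωT=1.247928, cosh=1.885109, sinh=1.598010; start (x,ẋ)=(0.040351, 0.164044) → end (x,ẋ)=(-0.164384, -1.224455)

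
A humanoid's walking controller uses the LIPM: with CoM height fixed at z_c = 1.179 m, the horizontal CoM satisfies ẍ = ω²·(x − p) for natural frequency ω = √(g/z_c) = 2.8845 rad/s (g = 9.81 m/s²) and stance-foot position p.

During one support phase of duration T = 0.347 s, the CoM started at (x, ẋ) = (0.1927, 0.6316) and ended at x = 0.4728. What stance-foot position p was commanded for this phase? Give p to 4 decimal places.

p = 0.1514

ωT = 2.8845·0.347 = 1.000922; cosh(ωT) = 1.544164, sinh(ωT) = 1.176624
x(T) = p + (x₀−p)·cosh(ωT) + (ẋ₀/ω)·sinh(ωT) ⇒ p·(1 − cosh) = x(T) − x₀·cosh − (ẋ₀/ω)·sinh
numerator   = 0.4728 − (0.1927)·1.544164 − (0.6316/2.8845)·1.176624 = -0.082398
denominator = 1 − 1.544164 = -0.544164
p = -0.082398 / -0.544164 = 0.1514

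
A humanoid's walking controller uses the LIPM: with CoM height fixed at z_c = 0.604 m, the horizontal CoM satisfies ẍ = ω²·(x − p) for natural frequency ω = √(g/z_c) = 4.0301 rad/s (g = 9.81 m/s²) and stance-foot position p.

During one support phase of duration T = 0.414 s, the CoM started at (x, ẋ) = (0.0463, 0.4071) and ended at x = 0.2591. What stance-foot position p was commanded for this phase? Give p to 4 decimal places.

p = 0.0724

ωT = 4.0301·0.414 = 1.668461; cosh(ωT) = 2.746269, sinh(ωT) = 2.557732
x(T) = p + (x₀−p)·cosh(ωT) + (ẋ₀/ω)·sinh(ωT) ⇒ p·(1 − cosh) = x(T) − x₀·cosh − (ẋ₀/ω)·sinh
numerator   = 0.2591 − (0.0463)·2.746269 − (0.4071/4.0301)·2.557732 = -0.126421
denominator = 1 − 2.746269 = -1.746269
p = -0.126421 / -1.746269 = 0.0724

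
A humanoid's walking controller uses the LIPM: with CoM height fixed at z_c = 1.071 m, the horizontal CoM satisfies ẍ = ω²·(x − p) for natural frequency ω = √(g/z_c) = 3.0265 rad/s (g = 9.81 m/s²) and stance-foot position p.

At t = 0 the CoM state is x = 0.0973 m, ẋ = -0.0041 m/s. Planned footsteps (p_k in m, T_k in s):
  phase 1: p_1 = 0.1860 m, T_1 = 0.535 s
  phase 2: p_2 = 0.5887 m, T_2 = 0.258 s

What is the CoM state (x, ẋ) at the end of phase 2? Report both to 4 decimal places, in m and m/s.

x = -0.4434, ẋ = -2.5416

phase 1: p=0.1860, T=0.535, ωT=1.619178, cosh=2.623499, sinh=2.425437; start (x,ẋ)=(0.097300, -0.004100) → end (x,ẋ)=(-0.049990, -0.661866)
phase 2: p=0.5887, T=0.258, ωT=0.780837, cosh=1.320661, sinh=0.862638; start (x,ẋ)=(-0.049990, -0.661866) → end (x,ẋ)=(-0.443444, -2.541577)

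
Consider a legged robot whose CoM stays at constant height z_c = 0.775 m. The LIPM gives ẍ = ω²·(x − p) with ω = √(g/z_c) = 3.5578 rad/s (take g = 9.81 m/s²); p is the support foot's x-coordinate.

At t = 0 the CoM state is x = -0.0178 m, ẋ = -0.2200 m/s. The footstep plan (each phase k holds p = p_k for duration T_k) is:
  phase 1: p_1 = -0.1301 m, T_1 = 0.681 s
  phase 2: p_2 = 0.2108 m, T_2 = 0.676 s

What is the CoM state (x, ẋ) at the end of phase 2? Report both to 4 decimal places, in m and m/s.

phase 1: p=-0.1301, T=0.681, ωT=2.422862, cosh=5.683378, sinh=5.594711; start (x,ẋ)=(-0.017800, -0.220000) → end (x,ẋ)=(0.162189, 0.984973)
phase 2: p=0.2108, T=0.676, ωT=2.405073, cosh=5.584748, sinh=5.494489; start (x,ẋ)=(0.162189, 0.984973) → end (x,ẋ)=(1.460463, 4.550563)

x = 1.4605, ẋ = 4.5506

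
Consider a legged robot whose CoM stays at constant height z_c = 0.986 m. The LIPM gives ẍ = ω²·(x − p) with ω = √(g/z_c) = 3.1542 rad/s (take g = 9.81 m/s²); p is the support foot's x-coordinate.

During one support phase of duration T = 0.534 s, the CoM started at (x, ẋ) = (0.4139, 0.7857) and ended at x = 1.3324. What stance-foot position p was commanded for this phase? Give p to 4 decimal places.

ωT = 3.1542·0.534 = 1.684343; cosh(ωT) = 2.787237, sinh(ωT) = 2.601671
x(T) = p + (x₀−p)·cosh(ωT) + (ẋ₀/ω)·sinh(ωT) ⇒ p·(1 − cosh) = x(T) − x₀·cosh − (ẋ₀/ω)·sinh
numerator   = 1.3324 − (0.4139)·2.787237 − (0.7857/3.1542)·2.601671 = -0.469304
denominator = 1 − 2.787237 = -1.787237
p = -0.469304 / -1.787237 = 0.2626

p = 0.2626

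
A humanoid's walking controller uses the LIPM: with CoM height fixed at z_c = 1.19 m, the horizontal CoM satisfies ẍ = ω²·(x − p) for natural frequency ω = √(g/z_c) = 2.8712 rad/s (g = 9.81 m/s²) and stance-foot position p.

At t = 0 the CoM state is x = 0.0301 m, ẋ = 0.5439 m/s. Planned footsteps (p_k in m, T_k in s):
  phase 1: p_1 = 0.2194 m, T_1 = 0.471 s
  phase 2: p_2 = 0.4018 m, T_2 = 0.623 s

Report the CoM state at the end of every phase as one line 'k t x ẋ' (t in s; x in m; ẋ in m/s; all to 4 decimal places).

1 0.4710 0.1707 0.1414
2 1.0940 -0.1657 -1.4947

phase 1: p=0.2194, T=0.471, ωT=1.352335, cosh=2.062540, sinh=1.803904; start (x,ẋ)=(0.030100, 0.543900) → end (x,ẋ)=(0.170680, 0.141361)
phase 2: p=0.4018, T=0.623, ωT=1.788758, cosh=3.074592, sinh=2.907424; start (x,ẋ)=(0.170680, 0.141361) → end (x,ẋ)=(-0.165655, -1.494715)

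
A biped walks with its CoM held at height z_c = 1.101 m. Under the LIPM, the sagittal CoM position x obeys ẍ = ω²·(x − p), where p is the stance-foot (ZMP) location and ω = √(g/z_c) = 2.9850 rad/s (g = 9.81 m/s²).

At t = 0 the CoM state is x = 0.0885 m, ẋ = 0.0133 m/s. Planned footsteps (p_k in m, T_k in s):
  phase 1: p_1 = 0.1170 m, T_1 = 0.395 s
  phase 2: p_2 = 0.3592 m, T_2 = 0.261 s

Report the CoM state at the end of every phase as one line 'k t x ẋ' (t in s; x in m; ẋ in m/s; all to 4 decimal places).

phase 1: p=0.1170, T=0.395, ωT=1.179075, cosh=1.779464, sinh=1.471901; start (x,ẋ)=(0.088500, 0.013300) → end (x,ẋ)=(0.072843, -0.101551)
phase 2: p=0.3592, T=0.261, ωT=0.779085, cosh=1.319151, sinh=0.860326; start (x,ẋ)=(0.072843, -0.101551) → end (x,ẋ)=(-0.047816, -0.869346)

1 0.3950 0.0728 -0.1016
2 0.6560 -0.0478 -0.8693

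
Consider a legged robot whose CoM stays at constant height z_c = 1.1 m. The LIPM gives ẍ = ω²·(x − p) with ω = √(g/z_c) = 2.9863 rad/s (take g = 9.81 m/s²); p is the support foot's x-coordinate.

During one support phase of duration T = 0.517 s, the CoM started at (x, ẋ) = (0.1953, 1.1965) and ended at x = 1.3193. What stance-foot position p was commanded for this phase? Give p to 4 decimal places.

p = 0.0374

ωT = 2.9863·0.517 = 1.543917; cosh(ωT) = 2.448220, sinh(ωT) = 2.234677
x(T) = p + (x₀−p)·cosh(ωT) + (ẋ₀/ω)·sinh(ωT) ⇒ p·(1 − cosh) = x(T) − x₀·cosh − (ẋ₀/ω)·sinh
numerator   = 1.3193 − (0.1953)·2.448220 − (1.1965/2.9863)·2.234677 = -0.054190
denominator = 1 − 2.448220 = -1.448220
p = -0.054190 / -1.448220 = 0.0374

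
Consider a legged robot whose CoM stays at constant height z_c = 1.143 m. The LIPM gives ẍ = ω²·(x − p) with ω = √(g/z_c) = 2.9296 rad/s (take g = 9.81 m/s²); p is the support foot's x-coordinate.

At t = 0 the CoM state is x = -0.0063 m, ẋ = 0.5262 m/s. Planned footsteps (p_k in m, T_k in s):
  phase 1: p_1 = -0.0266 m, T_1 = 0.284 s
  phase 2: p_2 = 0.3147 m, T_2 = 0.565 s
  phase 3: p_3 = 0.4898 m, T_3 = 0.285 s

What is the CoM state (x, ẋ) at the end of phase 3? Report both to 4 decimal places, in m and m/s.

phase 1: p=-0.0266, T=0.284, ωT=0.832006, cosh=1.366550, sinh=0.931375; start (x,ẋ)=(-0.006300, 0.526200) → end (x,ẋ)=(0.168430, 0.774468)
phase 2: p=0.3147, T=0.565, ωT=1.655224, cosh=2.712651, sinh=2.521602; start (x,ẋ)=(0.168430, 0.774468) → end (x,ẋ)=(0.584530, 1.020322)
phase 3: p=0.4898, T=0.285, ωT=0.834936, cosh=1.369284, sinh=0.935382; start (x,ẋ)=(0.584530, 1.020322) → end (x,ẋ)=(0.945288, 1.656700)

x = 0.9453, ẋ = 1.6567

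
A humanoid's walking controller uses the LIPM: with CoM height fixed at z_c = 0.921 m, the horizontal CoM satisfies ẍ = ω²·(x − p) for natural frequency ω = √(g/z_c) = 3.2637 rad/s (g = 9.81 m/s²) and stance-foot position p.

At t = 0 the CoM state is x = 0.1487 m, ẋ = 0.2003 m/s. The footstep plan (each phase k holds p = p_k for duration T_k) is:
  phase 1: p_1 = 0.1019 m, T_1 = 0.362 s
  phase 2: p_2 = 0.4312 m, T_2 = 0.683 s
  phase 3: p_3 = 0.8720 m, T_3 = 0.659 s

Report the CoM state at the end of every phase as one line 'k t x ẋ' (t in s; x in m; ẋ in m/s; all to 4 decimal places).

phase 1: p=0.1019, T=0.362, ωT=1.181459, cosh=1.782979, sinh=1.476148; start (x,ẋ)=(0.148700, 0.200300) → end (x,ẋ)=(0.275938, 0.582599)
phase 2: p=0.4312, T=0.683, ωT=2.229107, cosh=4.699595, sinh=4.591971; start (x,ẋ)=(0.275938, 0.582599) → end (x,ẋ)=(0.521237, 0.411093)
phase 3: p=0.8720, T=0.659, ωT=2.150778, cosh=4.353968, sinh=4.237575; start (x,ẋ)=(0.521237, 0.411093) → end (x,ẋ)=(-0.121449, -3.061224)

1 0.3620 0.2759 0.5826
2 1.0450 0.5212 0.4111
3 1.7040 -0.1214 -3.0612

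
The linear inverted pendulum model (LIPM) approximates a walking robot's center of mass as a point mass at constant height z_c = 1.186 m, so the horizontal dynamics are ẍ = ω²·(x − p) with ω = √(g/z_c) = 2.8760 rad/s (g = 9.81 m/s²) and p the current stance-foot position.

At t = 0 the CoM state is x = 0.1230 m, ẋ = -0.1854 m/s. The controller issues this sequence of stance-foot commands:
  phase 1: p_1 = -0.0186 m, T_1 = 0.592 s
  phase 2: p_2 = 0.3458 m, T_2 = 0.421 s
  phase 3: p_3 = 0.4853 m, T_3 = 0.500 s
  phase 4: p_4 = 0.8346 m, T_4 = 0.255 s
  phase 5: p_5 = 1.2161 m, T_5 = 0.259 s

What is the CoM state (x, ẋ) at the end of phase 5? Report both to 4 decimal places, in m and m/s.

x = 0.4499, ẋ = -1.4166

phase 1: p=-0.0186, T=0.592, ωT=1.702592, cosh=2.835182, sinh=2.652972; start (x,ẋ)=(0.123000, -0.185400) → end (x,ẋ)=(0.211839, 0.554758)
phase 2: p=0.3458, T=0.421, ωT=1.210796, cosh=1.827058, sinh=1.529098; start (x,ẋ)=(0.211839, 0.554758) → end (x,ẋ)=(0.395997, 0.424457)
phase 3: p=0.4853, T=0.500, ωT=1.438000, cosh=2.224832, sinh=1.987430; start (x,ẋ)=(0.395997, 0.424457) → end (x,ẋ)=(0.579932, 0.433902)
phase 4: p=0.8346, T=0.255, ωT=0.733380, cosh=1.281195, sinh=0.800912; start (x,ẋ)=(0.579932, 0.433902) → end (x,ẋ)=(0.629154, -0.030695)
phase 5: p=1.2161, T=0.259, ωT=0.744884, cosh=1.290493, sinh=0.815704; start (x,ẋ)=(0.629154, -0.030695) → end (x,ẋ)=(0.449945, -1.416565)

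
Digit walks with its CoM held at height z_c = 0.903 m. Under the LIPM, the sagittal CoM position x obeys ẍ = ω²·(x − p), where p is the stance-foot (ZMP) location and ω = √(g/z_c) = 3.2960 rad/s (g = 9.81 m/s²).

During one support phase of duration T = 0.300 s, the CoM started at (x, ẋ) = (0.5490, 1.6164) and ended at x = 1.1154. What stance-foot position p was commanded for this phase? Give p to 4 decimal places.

p = 0.5518

ωT = 3.2960·0.300 = 0.988800; cosh(ωT) = 1.530015, sinh(ωT) = 1.157992
x(T) = p + (x₀−p)·cosh(ωT) + (ẋ₀/ω)·sinh(ωT) ⇒ p·(1 − cosh) = x(T) − x₀·cosh − (ẋ₀/ω)·sinh
numerator   = 1.1154 − (0.5490)·1.530015 − (1.6164/3.2960)·1.157992 = -0.292472
denominator = 1 − 1.530015 = -0.530015
p = -0.292472 / -0.530015 = 0.5518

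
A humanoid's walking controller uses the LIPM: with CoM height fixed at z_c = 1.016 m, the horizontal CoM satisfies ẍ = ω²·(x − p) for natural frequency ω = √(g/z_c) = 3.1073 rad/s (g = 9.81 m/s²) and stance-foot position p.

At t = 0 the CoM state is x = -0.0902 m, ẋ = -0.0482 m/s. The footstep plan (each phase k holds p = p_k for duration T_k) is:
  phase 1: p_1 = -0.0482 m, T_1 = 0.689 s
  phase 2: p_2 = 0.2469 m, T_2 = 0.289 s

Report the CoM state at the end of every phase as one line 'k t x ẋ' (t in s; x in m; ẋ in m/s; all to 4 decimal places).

phase 1: p=-0.0482, T=0.689, ωT=2.140930, cosh=4.312444, sinh=4.194899; start (x,ẋ)=(-0.090200, -0.048200) → end (x,ẋ)=(-0.294393, -0.755322)
phase 2: p=0.2469, T=0.289, ωT=0.898010, cosh=1.431046, sinh=1.023666; start (x,ẋ)=(-0.294393, -0.755322) → end (x,ẋ)=(-0.776548, -2.802667)

1 0.6890 -0.2944 -0.7553
2 0.9780 -0.7765 -2.8027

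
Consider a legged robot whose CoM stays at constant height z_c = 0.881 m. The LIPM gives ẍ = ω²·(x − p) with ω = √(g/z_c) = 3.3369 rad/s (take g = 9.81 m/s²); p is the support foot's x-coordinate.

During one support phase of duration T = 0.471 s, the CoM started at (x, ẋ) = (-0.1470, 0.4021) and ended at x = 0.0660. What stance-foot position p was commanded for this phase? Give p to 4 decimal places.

p = -0.1043

ωT = 3.3369·0.471 = 1.571680; cosh(ωT) = 2.511213, sinh(ωT) = 2.303517
x(T) = p + (x₀−p)·cosh(ωT) + (ẋ₀/ω)·sinh(ωT) ⇒ p·(1 − cosh) = x(T) − x₀·cosh − (ẋ₀/ω)·sinh
numerator   = 0.0660 − (-0.1470)·2.511213 − (0.4021/3.3369)·2.303517 = 0.157572
denominator = 1 − 2.511213 = -1.511213
p = 0.157572 / -1.511213 = -0.1043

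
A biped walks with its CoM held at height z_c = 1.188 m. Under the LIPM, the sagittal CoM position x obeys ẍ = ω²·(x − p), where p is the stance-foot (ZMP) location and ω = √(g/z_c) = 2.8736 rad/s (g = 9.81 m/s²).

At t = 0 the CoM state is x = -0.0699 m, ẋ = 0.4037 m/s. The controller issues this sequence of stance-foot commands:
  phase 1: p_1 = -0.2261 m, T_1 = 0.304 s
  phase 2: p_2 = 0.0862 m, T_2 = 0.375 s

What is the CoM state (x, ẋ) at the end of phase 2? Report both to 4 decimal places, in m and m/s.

x = 0.6193, ẋ = 1.8311

phase 1: p=-0.2261, T=0.304, ωT=0.873574, cosh=1.406457, sinh=0.989001; start (x,ẋ)=(-0.069900, 0.403700) → end (x,ẋ)=(0.132529, 1.011706)
phase 2: p=0.0862, T=0.375, ωT=1.077600, cosh=1.639016, sinh=1.298605; start (x,ẋ)=(0.132529, 1.011706) → end (x,ẋ)=(0.619333, 1.831088)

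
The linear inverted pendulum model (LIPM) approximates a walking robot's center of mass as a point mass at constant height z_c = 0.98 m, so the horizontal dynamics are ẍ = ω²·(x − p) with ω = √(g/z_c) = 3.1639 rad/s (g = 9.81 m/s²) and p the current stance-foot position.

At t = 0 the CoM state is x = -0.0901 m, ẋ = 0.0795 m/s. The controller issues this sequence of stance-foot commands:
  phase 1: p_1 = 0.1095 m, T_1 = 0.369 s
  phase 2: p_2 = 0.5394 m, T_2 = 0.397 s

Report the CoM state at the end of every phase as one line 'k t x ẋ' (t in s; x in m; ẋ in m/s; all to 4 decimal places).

phase 1: p=0.1095, T=0.369, ωT=1.167479, cosh=1.762515, sinh=1.451365; start (x,ẋ)=(-0.090100, 0.079500) → end (x,ẋ)=(-0.205829, -0.776438)
phase 2: p=0.5394, T=0.397, ωT=1.256068, cosh=1.898180, sinh=1.613408; start (x,ẋ)=(-0.205829, -0.776438) → end (x,ẋ)=(-1.271118, -5.277963)

1 0.3690 -0.2058 -0.7764
2 0.7660 -1.2711 -5.2780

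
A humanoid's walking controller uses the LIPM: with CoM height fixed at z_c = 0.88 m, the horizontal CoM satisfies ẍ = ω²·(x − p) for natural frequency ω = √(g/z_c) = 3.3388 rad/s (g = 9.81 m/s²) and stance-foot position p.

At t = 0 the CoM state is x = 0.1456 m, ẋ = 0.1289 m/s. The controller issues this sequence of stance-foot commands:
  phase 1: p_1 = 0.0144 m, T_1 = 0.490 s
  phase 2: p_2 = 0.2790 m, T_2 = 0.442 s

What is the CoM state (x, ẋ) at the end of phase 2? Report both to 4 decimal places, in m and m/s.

x = 1.5791, ẋ = 4.5289

phase 1: p=0.0144, T=0.490, ωT=1.636012, cosh=2.664703, sinh=2.469948; start (x,ẋ)=(0.145600, 0.128900) → end (x,ẋ)=(0.459366, 1.425442)
phase 2: p=0.2790, T=0.442, ωT=1.475750, cosh=2.301460, sinh=2.072853; start (x,ẋ)=(0.459366, 1.425442) → end (x,ẋ)=(1.579073, 4.528881)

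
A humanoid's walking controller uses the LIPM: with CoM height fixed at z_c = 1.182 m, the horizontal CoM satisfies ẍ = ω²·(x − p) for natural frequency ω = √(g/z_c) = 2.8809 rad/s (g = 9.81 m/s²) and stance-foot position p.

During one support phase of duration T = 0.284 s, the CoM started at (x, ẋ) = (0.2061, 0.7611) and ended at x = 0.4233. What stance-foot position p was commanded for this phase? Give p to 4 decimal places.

ωT = 2.8809·0.284 = 0.818176; cosh(ωT) = 1.353799, sinh(ωT) = 0.912563
x(T) = p + (x₀−p)·cosh(ωT) + (ẋ₀/ω)·sinh(ωT) ⇒ p·(1 − cosh) = x(T) − x₀·cosh − (ẋ₀/ω)·sinh
numerator   = 0.4233 − (0.2061)·1.353799 − (0.7611/2.8809)·0.912563 = -0.096806
denominator = 1 − 1.353799 = -0.353799
p = -0.096806 / -0.353799 = 0.2736

p = 0.2736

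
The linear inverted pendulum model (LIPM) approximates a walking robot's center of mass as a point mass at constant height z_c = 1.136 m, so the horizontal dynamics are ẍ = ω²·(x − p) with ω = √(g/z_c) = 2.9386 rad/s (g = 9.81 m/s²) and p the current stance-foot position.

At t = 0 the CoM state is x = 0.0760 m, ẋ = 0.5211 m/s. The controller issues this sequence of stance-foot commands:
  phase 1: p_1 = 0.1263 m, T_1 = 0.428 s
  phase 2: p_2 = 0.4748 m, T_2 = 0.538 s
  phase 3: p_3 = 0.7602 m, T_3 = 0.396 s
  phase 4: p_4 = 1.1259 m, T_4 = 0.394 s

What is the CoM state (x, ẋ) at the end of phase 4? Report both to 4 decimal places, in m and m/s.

phase 1: p=0.1263, T=0.428, ωT=1.257721, cosh=1.900848, sinh=1.616547; start (x,ẋ)=(0.076000, 0.521100) → end (x,ẋ)=(0.317349, 0.751588)
phase 2: p=0.4748, T=0.538, ωT=1.580967, cosh=2.532714, sinh=2.326938; start (x,ẋ)=(0.317349, 0.751588) → end (x,ẋ)=(0.671167, 0.826913)
phase 3: p=0.7602, T=0.396, ωT=1.163686, cosh=1.757022, sinh=1.444689; start (x,ẋ)=(0.671167, 0.826913) → end (x,ẋ)=(1.010299, 1.074928)
phase 4: p=1.1259, T=0.394, ωT=1.157808, cosh=1.748562, sinh=1.434388; start (x,ẋ)=(1.010299, 1.074928) → end (x,ẋ)=(1.448457, 1.392308)

x = 1.4485, ẋ = 1.3923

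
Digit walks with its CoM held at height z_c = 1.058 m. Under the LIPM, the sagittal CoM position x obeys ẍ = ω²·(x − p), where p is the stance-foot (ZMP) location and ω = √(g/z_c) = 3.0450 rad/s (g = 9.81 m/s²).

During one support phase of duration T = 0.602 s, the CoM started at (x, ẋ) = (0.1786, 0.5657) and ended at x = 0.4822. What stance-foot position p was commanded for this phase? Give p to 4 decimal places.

p = 0.2975

ωT = 3.0450·0.602 = 1.833090; cosh(ωT) = 3.206549, sinh(ωT) = 3.046630
x(T) = p + (x₀−p)·cosh(ωT) + (ẋ₀/ω)·sinh(ωT) ⇒ p·(1 − cosh) = x(T) − x₀·cosh − (ẋ₀/ω)·sinh
numerator   = 0.4822 − (0.1786)·3.206549 − (0.5657/3.0450)·3.046630 = -0.656493
denominator = 1 − 3.206549 = -2.206549
p = -0.656493 / -2.206549 = 0.2975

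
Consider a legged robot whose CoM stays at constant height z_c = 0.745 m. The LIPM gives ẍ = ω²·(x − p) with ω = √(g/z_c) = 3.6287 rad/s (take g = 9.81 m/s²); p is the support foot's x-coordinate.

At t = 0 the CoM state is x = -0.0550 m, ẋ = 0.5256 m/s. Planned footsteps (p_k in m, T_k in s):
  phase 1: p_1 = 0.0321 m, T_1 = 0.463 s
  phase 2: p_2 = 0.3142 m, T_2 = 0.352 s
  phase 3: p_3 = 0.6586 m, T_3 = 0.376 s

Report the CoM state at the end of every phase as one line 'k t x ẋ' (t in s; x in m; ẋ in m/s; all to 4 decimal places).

1 0.4630 0.1654 0.6406
2 0.8150 0.3186 0.3452
3 1.1910 0.1240 -1.5365

phase 1: p=0.0321, T=0.463, ωT=1.680088, cosh=2.776193, sinh=2.589836; start (x,ẋ)=(-0.055000, 0.525600) → end (x,ẋ)=(0.165419, 0.640624)
phase 2: p=0.3142, T=0.352, ωT=1.277302, cosh=1.932869, sinh=1.654081; start (x,ẋ)=(0.165419, 0.640624) → end (x,ẋ)=(0.318643, 0.345235)
phase 3: p=0.6586, T=0.376, ωT=1.364391, cosh=2.084438, sinh=1.828902; start (x,ẋ)=(0.318643, 0.345235) → end (x,ẋ)=(0.123984, -1.536513)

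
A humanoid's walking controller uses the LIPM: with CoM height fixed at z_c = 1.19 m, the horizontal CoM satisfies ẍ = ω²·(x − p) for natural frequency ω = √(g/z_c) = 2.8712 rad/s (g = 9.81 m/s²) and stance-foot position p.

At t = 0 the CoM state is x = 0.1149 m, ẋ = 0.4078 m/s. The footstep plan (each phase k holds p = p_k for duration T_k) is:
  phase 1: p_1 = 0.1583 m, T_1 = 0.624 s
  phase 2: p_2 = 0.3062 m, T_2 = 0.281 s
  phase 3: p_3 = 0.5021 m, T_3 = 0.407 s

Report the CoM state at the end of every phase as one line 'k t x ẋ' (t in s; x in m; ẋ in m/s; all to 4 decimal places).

1 0.6240 0.4387 0.8938
2 0.9050 0.7635 1.5422
3 1.3120 1.7439 3.8115

phase 1: p=0.1583, T=0.624, ωT=1.791629, cosh=3.082952, sinh=2.916264; start (x,ẋ)=(0.114900, 0.407800) → end (x,ẋ)=(0.438700, 0.893832)
phase 2: p=0.3062, T=0.281, ωT=0.806807, cosh=1.343511, sinh=0.897231; start (x,ẋ)=(0.438700, 0.893832) → end (x,ẋ)=(0.763532, 1.542212)
phase 3: p=0.5021, T=0.407, ωT=1.168578, cosh=1.764112, sinh=1.453304; start (x,ẋ)=(0.763532, 1.542212) → end (x,ẋ)=(1.743911, 3.811519)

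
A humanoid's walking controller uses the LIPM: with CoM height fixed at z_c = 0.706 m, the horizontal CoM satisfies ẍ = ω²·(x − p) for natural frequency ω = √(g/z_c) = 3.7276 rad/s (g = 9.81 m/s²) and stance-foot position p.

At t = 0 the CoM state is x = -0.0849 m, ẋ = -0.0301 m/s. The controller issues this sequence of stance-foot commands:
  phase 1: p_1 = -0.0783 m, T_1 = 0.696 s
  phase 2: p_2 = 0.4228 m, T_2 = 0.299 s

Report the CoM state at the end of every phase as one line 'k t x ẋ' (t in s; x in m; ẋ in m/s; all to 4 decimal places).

phase 1: p=-0.0783, T=0.696, ωT=2.594410, cosh=6.731685, sinh=6.656995; start (x,ẋ)=(-0.084900, -0.030100) → end (x,ẋ)=(-0.176484, -0.366400)
phase 2: p=0.4228, T=0.299, ωT=1.114552, cosh=1.688133, sinh=1.360071; start (x,ẋ)=(-0.176484, -0.366400) → end (x,ẋ)=(-0.722557, -3.656780)

1 0.6960 -0.1765 -0.3664
2 0.9950 -0.7226 -3.6568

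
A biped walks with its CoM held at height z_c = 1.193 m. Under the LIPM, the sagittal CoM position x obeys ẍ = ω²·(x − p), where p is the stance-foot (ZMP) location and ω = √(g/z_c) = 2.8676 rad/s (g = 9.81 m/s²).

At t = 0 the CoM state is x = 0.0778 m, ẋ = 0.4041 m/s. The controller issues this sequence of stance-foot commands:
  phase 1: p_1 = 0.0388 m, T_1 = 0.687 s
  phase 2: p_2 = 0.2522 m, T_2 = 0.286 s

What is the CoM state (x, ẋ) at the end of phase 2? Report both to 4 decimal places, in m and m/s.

phase 1: p=0.0388, T=0.687, ωT=1.970041, cosh=3.655212, sinh=3.515760; start (x,ẋ)=(0.077800, 0.404100) → end (x,ẋ)=(0.676792, 1.870261)
phase 2: p=0.2522, T=0.286, ωT=0.820134, cosh=1.355588, sinh=0.915215; start (x,ẋ)=(0.676792, 1.870261) → end (x,ẋ)=(1.424678, 3.649631)

x = 1.4247, ẋ = 3.6496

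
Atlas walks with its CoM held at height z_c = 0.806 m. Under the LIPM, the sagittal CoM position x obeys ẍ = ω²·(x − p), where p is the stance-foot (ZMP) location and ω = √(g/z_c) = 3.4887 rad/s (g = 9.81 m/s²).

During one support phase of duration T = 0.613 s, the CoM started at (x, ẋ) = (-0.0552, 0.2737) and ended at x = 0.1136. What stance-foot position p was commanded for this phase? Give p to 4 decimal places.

p = -0.0069

ωT = 3.4887·0.613 = 2.138573; cosh(ωT) = 4.302571, sinh(ωT) = 4.184748
x(T) = p + (x₀−p)·cosh(ωT) + (ẋ₀/ω)·sinh(ωT) ⇒ p·(1 − cosh) = x(T) − x₀·cosh − (ẋ₀/ω)·sinh
numerator   = 0.1136 − (-0.0552)·4.302571 − (0.2737/3.4887)·4.184748 = 0.022795
denominator = 1 − 4.302571 = -3.302571
p = 0.022795 / -3.302571 = -0.0069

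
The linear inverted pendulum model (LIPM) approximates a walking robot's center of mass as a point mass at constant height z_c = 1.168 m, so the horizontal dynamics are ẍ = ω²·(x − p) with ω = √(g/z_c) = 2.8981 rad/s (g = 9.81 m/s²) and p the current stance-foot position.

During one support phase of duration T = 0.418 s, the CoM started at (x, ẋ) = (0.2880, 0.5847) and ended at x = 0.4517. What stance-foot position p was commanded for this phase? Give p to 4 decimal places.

ωT = 2.8981·0.418 = 1.211406; cosh(ωT) = 1.827990, sinh(ωT) = 1.530212
x(T) = p + (x₀−p)·cosh(ωT) + (ẋ₀/ω)·sinh(ωT) ⇒ p·(1 − cosh) = x(T) − x₀·cosh − (ẋ₀/ω)·sinh
numerator   = 0.4517 − (0.2880)·1.827990 − (0.5847/2.8981)·1.530212 = -0.383486
denominator = 1 − 1.827990 = -0.827990
p = -0.383486 / -0.827990 = 0.4632

p = 0.4632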